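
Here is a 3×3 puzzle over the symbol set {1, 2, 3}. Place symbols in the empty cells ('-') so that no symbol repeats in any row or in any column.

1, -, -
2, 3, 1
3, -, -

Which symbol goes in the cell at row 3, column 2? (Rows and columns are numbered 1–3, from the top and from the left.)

row 1 has {1}; column 2 has {3} — only 2 is left for (r1,c2).
row 1 has {1,2}; column 3 has {1} — only 3 is left for (r1,c3).
row 3 has {3}; column 2 has {2,3} — only 1 is left for (r3,c2).

1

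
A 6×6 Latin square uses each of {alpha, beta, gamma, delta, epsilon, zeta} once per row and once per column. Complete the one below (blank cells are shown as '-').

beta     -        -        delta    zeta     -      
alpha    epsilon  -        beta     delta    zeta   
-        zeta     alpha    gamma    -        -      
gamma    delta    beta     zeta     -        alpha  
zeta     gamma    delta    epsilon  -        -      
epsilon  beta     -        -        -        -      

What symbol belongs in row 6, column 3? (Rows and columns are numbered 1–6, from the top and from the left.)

zeta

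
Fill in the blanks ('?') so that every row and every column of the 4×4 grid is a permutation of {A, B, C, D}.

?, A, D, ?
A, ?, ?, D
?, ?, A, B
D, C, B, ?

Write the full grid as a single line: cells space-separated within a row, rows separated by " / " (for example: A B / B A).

B A D C / A B C D / C D A B / D C B A

(r1,c4) = C
(r2,c2) = B
(r2,c3) = C
(r3,c1) = C
(r3,c2) = D
(r4,c4) = A
(r1,c1) = B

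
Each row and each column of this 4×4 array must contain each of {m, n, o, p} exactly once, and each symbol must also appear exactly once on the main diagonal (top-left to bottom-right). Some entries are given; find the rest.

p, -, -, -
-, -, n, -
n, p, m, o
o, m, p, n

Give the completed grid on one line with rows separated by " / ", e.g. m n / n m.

p n o m / m o n p / n p m o / o m p n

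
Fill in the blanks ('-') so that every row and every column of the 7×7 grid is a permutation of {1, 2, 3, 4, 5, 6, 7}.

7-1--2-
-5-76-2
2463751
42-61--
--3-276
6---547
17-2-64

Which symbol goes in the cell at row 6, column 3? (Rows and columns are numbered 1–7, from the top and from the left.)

2

(r2,c1) = 3
(r2,c3) = 4
(r2,c6) = 1
(r4,c6) = 3
(r4,c7) = 5
(r5,c1) = 5
(r5,c2) = 1
(r5,c4) = 4
(r6,c2) = 3
(r6,c3) = 2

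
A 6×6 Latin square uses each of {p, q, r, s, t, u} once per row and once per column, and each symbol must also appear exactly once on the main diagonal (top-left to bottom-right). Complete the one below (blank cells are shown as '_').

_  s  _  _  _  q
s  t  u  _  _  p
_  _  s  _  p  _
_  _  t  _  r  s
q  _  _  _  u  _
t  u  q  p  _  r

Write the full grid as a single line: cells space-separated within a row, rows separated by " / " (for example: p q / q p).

p s r u t q / s t u r q p / r q s t p u / u p t q r s / q r p s u t / t u q p s r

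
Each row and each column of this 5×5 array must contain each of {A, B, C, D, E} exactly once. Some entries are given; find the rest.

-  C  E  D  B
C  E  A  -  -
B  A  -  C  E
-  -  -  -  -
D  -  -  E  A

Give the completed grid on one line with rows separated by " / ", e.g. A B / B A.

A C E D B / C E A B D / B A D C E / E D B A C / D B C E A

(r1,c1): row 1 has {B,C,D,E}; column 1 has {B,C,D}, so it must be A.
(r2,c4): row 2 has {A,C,E}; column 4 has {C,D,E}, so it must be B.
(r2,c5): row 2 has {A,B,C,E}; column 5 has {A,B,E}, so it must be D.
(r3,c3): row 3 has {A,B,C,E}; column 3 has {A,E}, so it must be D.
(r4,c1): row 4 is empty so far; column 1 has {A,B,C,D}, so it must be E.
(r4,c4): row 4 has {E}; column 4 has {B,C,D,E}, so it must be A.
(r4,c5): row 4 has {A,E}; column 5 has {A,B,D,E}, so it must be C.
(r5,c2): row 5 has {A,D,E}; column 2 has {A,C,E}, so it must be B.
(r5,c3): row 5 has {A,B,D,E}; column 3 has {A,D,E}, so it must be C.
(r4,c2): row 4 has {A,C,E}; column 2 has {A,B,C,E}, so it must be D.
(r4,c3): row 4 has {A,C,D,E}; column 3 has {A,C,D,E}, so it must be B.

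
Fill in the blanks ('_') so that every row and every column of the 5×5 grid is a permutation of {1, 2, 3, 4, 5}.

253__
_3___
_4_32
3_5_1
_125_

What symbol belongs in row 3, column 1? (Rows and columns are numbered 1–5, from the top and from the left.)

5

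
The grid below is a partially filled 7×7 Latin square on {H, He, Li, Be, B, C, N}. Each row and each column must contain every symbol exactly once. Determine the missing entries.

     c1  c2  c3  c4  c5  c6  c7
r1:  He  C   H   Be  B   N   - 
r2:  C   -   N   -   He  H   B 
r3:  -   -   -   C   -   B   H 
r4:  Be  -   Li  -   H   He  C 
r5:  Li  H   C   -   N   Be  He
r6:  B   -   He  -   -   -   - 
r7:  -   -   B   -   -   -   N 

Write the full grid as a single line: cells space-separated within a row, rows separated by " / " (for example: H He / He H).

(r1,c7) = Li
(r2,c4) = Li
(r3,c1) = N
(r3,c3) = Be
(r3,c5) = Li
(r5,c4) = B
(r6,c7) = Be
(r7,c1) = H
(r7,c4) = He
(r2,c2) = Be
(r3,c2) = He
(r4,c4) = N
(r6,c4) = H
(r6,c5) = C
(r6,c6) = Li
(r7,c2) = Li
(r7,c5) = Be
(r7,c6) = C
(r4,c2) = B
(r6,c2) = N

He C H Be B N Li / C Be N Li He H B / N He Be C Li B H / Be B Li N H He C / Li H C B N Be He / B N He H C Li Be / H Li B He Be C N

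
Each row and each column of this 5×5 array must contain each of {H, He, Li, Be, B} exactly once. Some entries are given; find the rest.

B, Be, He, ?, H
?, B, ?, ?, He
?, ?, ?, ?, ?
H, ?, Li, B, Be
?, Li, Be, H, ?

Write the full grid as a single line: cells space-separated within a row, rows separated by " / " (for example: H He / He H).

B Be He Li H / Li B H Be He / Be H B He Li / H He Li B Be / He Li Be H B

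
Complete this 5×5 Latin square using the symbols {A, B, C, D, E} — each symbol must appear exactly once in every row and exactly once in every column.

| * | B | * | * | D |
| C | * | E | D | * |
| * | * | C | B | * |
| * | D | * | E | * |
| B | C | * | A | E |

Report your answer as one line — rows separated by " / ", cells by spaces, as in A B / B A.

At row 1, column 3: row 1 has {B,D}; column 3 has {C,E}; that leaves A.
At row 1, column 4: row 1 has {A,B,D}; column 4 has {A,B,D,E}; that leaves C.
At row 2, column 2: row 2 has {C,D,E}; column 2 has {B,C,D}; that leaves A.
At row 2, column 5: row 2 has {A,C,D,E}; column 5 has {D,E}; that leaves B.
At row 3, column 2: row 3 has {B,C}; column 2 has {A,B,C,D}; that leaves E.
At row 3, column 5: row 3 has {B,C,E}; column 5 has {B,D,E}; that leaves A.
At row 4, column 1: row 4 has {D,E}; column 1 has {B,C}; that leaves A.
At row 4, column 3: row 4 has {A,D,E}; column 3 has {A,C,E}; that leaves B.
At row 4, column 5: row 4 has {A,B,D,E}; column 5 has {A,B,D,E}; that leaves C.
At row 5, column 3: row 5 has {A,B,C,E}; column 3 has {A,B,C,E}; that leaves D.
At row 1, column 1: row 1 has {A,B,C,D}; column 1 has {A,B,C}; that leaves E.
At row 3, column 1: row 3 has {A,B,C,E}; column 1 has {A,B,C,E}; that leaves D.

E B A C D / C A E D B / D E C B A / A D B E C / B C D A E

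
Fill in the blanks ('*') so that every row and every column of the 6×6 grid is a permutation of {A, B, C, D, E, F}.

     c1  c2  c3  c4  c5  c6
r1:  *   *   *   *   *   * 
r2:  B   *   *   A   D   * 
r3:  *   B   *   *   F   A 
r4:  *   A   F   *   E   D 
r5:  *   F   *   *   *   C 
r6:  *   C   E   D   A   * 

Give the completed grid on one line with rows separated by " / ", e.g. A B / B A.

(r2,c2) = E
(r2,c3) = C
(r2,c6) = F
(r3,c3) = D
(r4,c1) = C
(r4,c4) = B
(r5,c4) = E
(r5,c5) = B
(r6,c1) = F
(r6,c6) = B
(r1,c2) = D
(r1,c5) = C
(r1,c6) = E
(r3,c1) = E
(r3,c4) = C
(r5,c3) = A
(r1,c1) = A
(r1,c3) = B
(r1,c4) = F
(r5,c1) = D

A D B F C E / B E C A D F / E B D C F A / C A F B E D / D F A E B C / F C E D A B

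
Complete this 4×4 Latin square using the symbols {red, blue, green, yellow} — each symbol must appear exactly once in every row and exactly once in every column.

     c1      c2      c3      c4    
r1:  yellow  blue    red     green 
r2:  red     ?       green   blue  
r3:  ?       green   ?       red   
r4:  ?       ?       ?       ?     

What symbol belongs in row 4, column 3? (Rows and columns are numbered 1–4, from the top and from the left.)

blue

(r2,c2) = yellow
(r3,c1) = blue
(r3,c3) = yellow
(r4,c1) = green
(r4,c2) = red
(r4,c3) = blue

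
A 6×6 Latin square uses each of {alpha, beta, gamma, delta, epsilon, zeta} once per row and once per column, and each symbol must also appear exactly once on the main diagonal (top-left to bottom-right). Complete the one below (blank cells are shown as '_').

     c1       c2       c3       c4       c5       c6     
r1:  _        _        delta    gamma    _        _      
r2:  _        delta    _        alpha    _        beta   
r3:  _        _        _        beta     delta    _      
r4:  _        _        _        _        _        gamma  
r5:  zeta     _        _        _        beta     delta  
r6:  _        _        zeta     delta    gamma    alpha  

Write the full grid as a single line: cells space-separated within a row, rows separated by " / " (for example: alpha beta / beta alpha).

epsilon beta delta gamma alpha zeta / gamma delta epsilon alpha zeta beta / alpha zeta gamma beta delta epsilon / delta alpha beta zeta epsilon gamma / zeta gamma alpha epsilon beta delta / beta epsilon zeta delta gamma alpha

At row 1, column 1: row 1 has {gamma,delta}; column 1 has {zeta}; the diagonal has {alpha,beta,delta}; that leaves epsilon.
At row 1, column 6: row 1 has {gamma,delta,epsilon}; column 6 has {alpha,beta,gamma,delta}; that leaves zeta.
At row 2, column 1: row 2 has {alpha,beta,delta}; column 1 has {epsilon,zeta}; that leaves gamma.
At row 2, column 3: row 2 has {alpha,beta,gamma,delta}; column 3 has {delta,zeta}; that leaves epsilon.
At row 2, column 5: row 2 has {alpha,beta,gamma,delta,epsilon}; column 5 has {beta,gamma,delta}; that leaves zeta.
At row 3, column 1: row 3 has {beta,delta}; column 1 has {gamma,epsilon,zeta}; that leaves alpha.
At row 3, column 3: row 3 has {alpha,beta,delta}; column 3 has {delta,epsilon,zeta}; the diagonal has {alpha,beta,delta,epsilon}; that leaves gamma.
At row 3, column 6: row 3 has {alpha,beta,gamma,delta}; column 6 has {alpha,beta,gamma,delta,zeta}; that leaves epsilon.
At row 4, column 4: row 4 has {gamma}; column 4 has {alpha,beta,gamma,delta}; the diagonal has {alpha,beta,gamma,delta,epsilon}; that leaves zeta.
At row 5, column 3: row 5 has {beta,delta,zeta}; column 3 has {gamma,delta,epsilon,zeta}; that leaves alpha.
At row 5, column 4: row 5 has {alpha,beta,delta,zeta}; column 4 has {alpha,beta,gamma,delta,zeta}; that leaves epsilon.
At row 6, column 1: row 6 has {alpha,gamma,delta,zeta}; column 1 has {alpha,gamma,epsilon,zeta}; that leaves beta.
At row 6, column 2: row 6 has {alpha,beta,gamma,delta,zeta}; column 2 has {delta}; that leaves epsilon.
At row 1, column 5: row 1 has {gamma,delta,epsilon,zeta}; column 5 has {beta,gamma,delta,zeta}; that leaves alpha.
At row 3, column 2: row 3 has {alpha,beta,gamma,delta,epsilon}; column 2 has {delta,epsilon}; that leaves zeta.
At row 4, column 1: row 4 has {gamma,zeta}; column 1 has {alpha,beta,gamma,epsilon,zeta}; that leaves delta.
At row 4, column 3: row 4 has {gamma,delta,zeta}; column 3 has {alpha,gamma,delta,epsilon,zeta}; that leaves beta.
At row 4, column 5: row 4 has {beta,gamma,delta,zeta}; column 5 has {alpha,beta,gamma,delta,zeta}; that leaves epsilon.
At row 5, column 2: row 5 has {alpha,beta,delta,epsilon,zeta}; column 2 has {delta,epsilon,zeta}; that leaves gamma.
At row 1, column 2: row 1 has {alpha,gamma,delta,epsilon,zeta}; column 2 has {gamma,delta,epsilon,zeta}; that leaves beta.
At row 4, column 2: row 4 has {beta,gamma,delta,epsilon,zeta}; column 2 has {beta,gamma,delta,epsilon,zeta}; that leaves alpha.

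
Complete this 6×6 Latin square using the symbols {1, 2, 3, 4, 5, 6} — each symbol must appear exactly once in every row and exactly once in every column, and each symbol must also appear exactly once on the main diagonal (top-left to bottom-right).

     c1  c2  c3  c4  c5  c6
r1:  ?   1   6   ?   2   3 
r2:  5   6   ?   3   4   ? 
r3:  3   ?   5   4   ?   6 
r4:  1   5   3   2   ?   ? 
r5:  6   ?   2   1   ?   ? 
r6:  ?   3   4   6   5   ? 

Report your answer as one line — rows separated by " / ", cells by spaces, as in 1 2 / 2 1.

4 1 6 5 2 3 / 5 6 1 3 4 2 / 3 2 5 4 1 6 / 1 5 3 2 6 4 / 6 4 2 1 3 5 / 2 3 4 6 5 1

(r1,c1): row 1 has {1,2,3,6}; column 1 has {1,3,5,6}; the diagonal has {2,5,6}, so it must be 4.
(r1,c4): row 1 has {1,2,3,4,6}; column 4 has {1,2,3,4,6}, so it must be 5.
(r2,c3): row 2 has {3,4,5,6}; column 3 has {2,3,4,5,6}, so it must be 1.
(r2,c6): row 2 has {1,3,4,5,6}; column 6 has {3,6}, so it must be 2.
(r3,c2): row 3 has {3,4,5,6}; column 2 has {1,3,5,6}, so it must be 2.
(r3,c5): row 3 has {2,3,4,5,6}; column 5 has {2,4,5}, so it must be 1.
(r4,c5): row 4 has {1,2,3,5}; column 5 has {1,2,4,5}, so it must be 6.
(r4,c6): row 4 has {1,2,3,5,6}; column 6 has {2,3,6}, so it must be 4.
(r5,c2): row 5 has {1,2,6}; column 2 has {1,2,3,5,6}, so it must be 4.
(r5,c5): row 5 has {1,2,4,6}; column 5 has {1,2,4,5,6}; the diagonal has {2,4,5,6}, so it must be 3.
(r5,c6): row 5 has {1,2,3,4,6}; column 6 has {2,3,4,6}, so it must be 5.
(r6,c1): row 6 has {3,4,5,6}; column 1 has {1,3,4,5,6}, so it must be 2.
(r6,c6): row 6 has {2,3,4,5,6}; column 6 has {2,3,4,5,6}; the diagonal has {2,3,4,5,6}, so it must be 1.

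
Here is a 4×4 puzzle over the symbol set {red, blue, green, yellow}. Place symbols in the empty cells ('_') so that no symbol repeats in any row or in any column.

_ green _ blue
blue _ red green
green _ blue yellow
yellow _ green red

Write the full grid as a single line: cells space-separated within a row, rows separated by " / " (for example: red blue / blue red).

red green yellow blue / blue yellow red green / green red blue yellow / yellow blue green red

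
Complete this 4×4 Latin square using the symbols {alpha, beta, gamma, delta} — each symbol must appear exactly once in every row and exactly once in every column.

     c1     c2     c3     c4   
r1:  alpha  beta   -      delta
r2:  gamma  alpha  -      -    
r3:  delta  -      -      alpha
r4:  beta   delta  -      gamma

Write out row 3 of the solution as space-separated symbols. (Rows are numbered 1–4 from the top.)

delta gamma beta alpha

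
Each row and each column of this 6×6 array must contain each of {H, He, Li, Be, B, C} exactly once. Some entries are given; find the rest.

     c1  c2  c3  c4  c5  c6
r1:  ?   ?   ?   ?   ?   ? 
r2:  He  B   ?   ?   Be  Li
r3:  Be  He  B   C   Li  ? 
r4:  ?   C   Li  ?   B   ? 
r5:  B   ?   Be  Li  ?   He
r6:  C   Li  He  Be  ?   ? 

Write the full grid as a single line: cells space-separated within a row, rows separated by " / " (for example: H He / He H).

At row 2, column 4: row 2 has {He,Li,Be,B}; column 4 has {Li,Be,C}; that leaves H.
At row 3, column 6: row 3 has {He,Li,Be,B,C}; column 6 has {He,Li}; that leaves H.
At row 4, column 1: row 4 has {Li,B,C}; column 1 has {He,Be,B,C}; that leaves H.
At row 4, column 4: row 4 has {H,Li,B,C}; column 4 has {H,Li,Be,C}; that leaves He.
At row 4, column 6: row 4 has {H,He,Li,B,C}; column 6 has {H,He,Li}; that leaves Be.
At row 5, column 2: row 5 has {He,Li,Be,B}; column 2 has {He,Li,B,C}; that leaves H.
At row 5, column 5: row 5 has {H,He,Li,Be,B}; column 5 has {Li,Be,B}; that leaves C.
At row 6, column 5: row 6 has {He,Li,Be,C}; column 5 has {Li,Be,B,C}; that leaves H.
At row 6, column 6: row 6 has {H,He,Li,Be,C}; column 6 has {H,He,Li,Be}; that leaves B.
At row 1, column 1: row 1 is empty so far; column 1 has {H,He,Be,B,C}; that leaves Li.
At row 1, column 2: row 1 has {Li}; column 2 has {H,He,Li,B,C}; that leaves Be.
At row 1, column 4: row 1 has {Li,Be}; column 4 has {H,He,Li,Be,C}; that leaves B.
At row 1, column 5: row 1 has {Li,Be,B}; column 5 has {H,Li,Be,B,C}; that leaves He.
At row 1, column 6: row 1 has {He,Li,Be,B}; column 6 has {H,He,Li,Be,B}; that leaves C.
At row 2, column 3: row 2 has {H,He,Li,Be,B}; column 3 has {He,Li,Be,B}; that leaves C.
At row 1, column 3: row 1 has {He,Li,Be,B,C}; column 3 has {He,Li,Be,B,C}; that leaves H.

Li Be H B He C / He B C H Be Li / Be He B C Li H / H C Li He B Be / B H Be Li C He / C Li He Be H B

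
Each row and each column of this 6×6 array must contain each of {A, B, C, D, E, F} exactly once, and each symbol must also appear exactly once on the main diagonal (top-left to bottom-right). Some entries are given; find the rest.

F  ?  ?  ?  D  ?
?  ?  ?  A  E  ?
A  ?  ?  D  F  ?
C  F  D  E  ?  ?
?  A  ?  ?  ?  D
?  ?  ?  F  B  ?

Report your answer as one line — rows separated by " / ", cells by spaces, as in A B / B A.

F B A C D E / B D C A E F / A E B D F C / C F D E A B / E A F B C D / D C E F B A

(r4,c5): row 4 has {C,D,E,F}; column 5 has {B,D,E,F}, so it must be A.
(r4,c6): row 4 has {A,C,D,E,F}; column 6 has {D}, so it must be B.
(r5,c5): row 5 has {A,D}; column 5 has {A,B,D,E,F}; the diagonal has {E,F}, so it must be C.
(r6,c6): row 6 has {B,F}; column 6 has {B,D}; the diagonal has {C,E,F}, so it must be A.
(r3,c3): row 3 has {A,D,F}; column 3 has {D}; the diagonal has {A,C,E,F}, so it must be B.
(r5,c4): row 5 has {A,C,D}; column 4 has {A,D,E,F}, so it must be B.
(r1,c4): row 1 has {D,F}; column 4 has {A,B,D,E,F}, so it must be C.
(r1,c6): row 1 has {C,D,F}; column 6 has {A,B,D}, so it must be E.
(r2,c2): row 2 has {A,E}; column 2 has {A,F}; the diagonal has {A,B,C,E,F}, so it must be D.
(r3,c6): row 3 has {A,B,D,F}; column 6 has {A,B,D,E}, so it must be C.
(r5,c1): row 5 has {A,B,C,D}; column 1 has {A,C,F}, so it must be E.
(r5,c3): row 5 has {A,B,C,D,E}; column 3 has {B,D}, so it must be F.
(r6,c1): row 6 has {A,B,F}; column 1 has {A,C,E,F}, so it must be D.
(r1,c2): row 1 has {C,D,E,F}; column 2 has {A,D,F}, so it must be B.
(r1,c3): row 1 has {B,C,D,E,F}; column 3 has {B,D,F}, so it must be A.
(r2,c1): row 2 has {A,D,E}; column 1 has {A,C,D,E,F}, so it must be B.
(r2,c3): row 2 has {A,B,D,E}; column 3 has {A,B,D,F}, so it must be C.
(r2,c6): row 2 has {A,B,C,D,E}; column 6 has {A,B,C,D,E}, so it must be F.
(r3,c2): row 3 has {A,B,C,D,F}; column 2 has {A,B,D,F}, so it must be E.
(r6,c2): row 6 has {A,B,D,F}; column 2 has {A,B,D,E,F}, so it must be C.
(r6,c3): row 6 has {A,B,C,D,F}; column 3 has {A,B,C,D,F}, so it must be E.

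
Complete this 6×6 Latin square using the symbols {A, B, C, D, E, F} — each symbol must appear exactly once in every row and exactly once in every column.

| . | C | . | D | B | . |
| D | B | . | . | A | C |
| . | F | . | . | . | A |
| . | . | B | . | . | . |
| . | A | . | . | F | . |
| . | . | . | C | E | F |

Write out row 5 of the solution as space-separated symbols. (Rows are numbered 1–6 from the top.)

(r1,c6): row 1 has {B,C,D}; column 6 has {A,C,F}, so it must be E.
(r4,c6): row 4 has {B}; column 6 has {A,C,E,F}, so it must be D.
(r5,c6): row 5 has {A,F}; column 6 has {A,C,D,E,F}, so it must be B.
(r6,c2): row 6 has {C,E,F}; column 2 has {A,B,C,F}, so it must be D.
(r6,c3): row 6 has {C,D,E,F}; column 3 has {B}, so it must be A.
(r1,c3): row 1 has {B,C,D,E}; column 3 has {A,B}, so it must be F.
(r2,c3): row 2 has {A,B,C,D}; column 3 has {A,B,F}, so it must be E.
(r2,c4): row 2 has {A,B,C,D,E}; column 4 has {C,D}, so it must be F.
(r4,c2): row 4 has {B,D}; column 2 has {A,B,C,D,F}, so it must be E.
(r4,c4): row 4 has {B,D,E}; column 4 has {C,D,F}, so it must be A.
(r4,c5): row 4 has {A,B,D,E}; column 5 has {A,B,E,F}, so it must be C.
(r5,c4): row 5 has {A,B,F}; column 4 has {A,C,D,F}, so it must be E.
(r6,c1): row 6 has {A,C,D,E,F}; column 1 has {D}, so it must be B.
(r1,c1): row 1 has {B,C,D,E,F}; column 1 has {B,D}, so it must be A.
(r3,c4): row 3 has {A,F}; column 4 has {A,C,D,E,F}, so it must be B.
(r3,c5): row 3 has {A,B,F}; column 5 has {A,B,C,E,F}, so it must be D.
(r4,c1): row 4 has {A,B,C,D,E}; column 1 has {A,B,D}, so it must be F.
(r5,c1): row 5 has {A,B,E,F}; column 1 has {A,B,D,F}, so it must be C.
(r5,c3): row 5 has {A,B,C,E,F}; column 3 has {A,B,E,F}, so it must be D.

C A D E F B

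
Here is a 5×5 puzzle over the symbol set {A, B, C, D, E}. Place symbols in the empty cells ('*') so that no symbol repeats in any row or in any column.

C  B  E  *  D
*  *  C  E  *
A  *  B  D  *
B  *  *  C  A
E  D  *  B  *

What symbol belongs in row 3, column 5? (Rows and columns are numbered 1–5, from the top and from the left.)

E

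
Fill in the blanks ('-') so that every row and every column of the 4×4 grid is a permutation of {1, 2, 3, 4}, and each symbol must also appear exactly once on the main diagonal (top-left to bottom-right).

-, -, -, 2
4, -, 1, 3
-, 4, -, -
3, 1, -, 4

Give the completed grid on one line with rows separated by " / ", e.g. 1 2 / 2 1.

1 3 4 2 / 4 2 1 3 / 2 4 3 1 / 3 1 2 4

row 1 has {2}; column 1 has {3,4}; the diagonal has {4} — only 1 is left for (r1,c1).
row 1 has {1,2}; column 2 has {1,4} — only 3 is left for (r1,c2).
row 1 has {1,2,3}; column 3 has {1} — only 4 is left for (r1,c3).
row 2 has {1,3,4}; column 2 has {1,3,4}; the diagonal has {1,4} — only 2 is left for (r2,c2).
row 3 has {4}; column 1 has {1,3,4} — only 2 is left for (r3,c1).
row 3 has {2,4}; column 3 has {1,4}; the diagonal has {1,2,4} — only 3 is left for (r3,c3).
row 3 has {2,3,4}; column 4 has {2,3,4} — only 1 is left for (r3,c4).
row 4 has {1,3,4}; column 3 has {1,3,4} — only 2 is left for (r4,c3).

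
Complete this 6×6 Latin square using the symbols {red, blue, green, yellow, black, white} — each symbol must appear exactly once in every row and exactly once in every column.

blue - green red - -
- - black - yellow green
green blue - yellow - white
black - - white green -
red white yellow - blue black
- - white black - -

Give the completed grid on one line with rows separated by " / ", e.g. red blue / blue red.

At row 1, column 6: row 1 has {red,blue,green}; column 6 has {green,black,white}; that leaves yellow.
At row 2, column 1: row 2 has {green,yellow,black}; column 1 has {red,blue,green,black}; that leaves white.
At row 2, column 2: row 2 has {green,yellow,black,white}; column 2 has {blue,white}; that leaves red.
At row 2, column 4: row 2 has {red,green,yellow,black,white}; column 4 has {red,yellow,black,white}; that leaves blue.
At row 3, column 3: row 3 has {blue,green,yellow,white}; column 3 has {green,yellow,black,white}; that leaves red.
At row 3, column 5: row 3 has {red,blue,green,yellow,white}; column 5 has {blue,green,yellow}; that leaves black.
At row 4, column 2: row 4 has {green,black,white}; column 2 has {red,blue,white}; that leaves yellow.
At row 4, column 3: row 4 has {green,yellow,black,white}; column 3 has {red,green,yellow,black,white}; that leaves blue.
At row 4, column 6: row 4 has {blue,green,yellow,black,white}; column 6 has {green,yellow,black,white}; that leaves red.
At row 5, column 4: row 5 has {red,blue,yellow,black,white}; column 4 has {red,blue,yellow,black,white}; that leaves green.
At row 6, column 1: row 6 has {black,white}; column 1 has {red,blue,green,black,white}; that leaves yellow.
At row 6, column 2: row 6 has {yellow,black,white}; column 2 has {red,blue,yellow,white}; that leaves green.
At row 6, column 5: row 6 has {green,yellow,black,white}; column 5 has {blue,green,yellow,black}; that leaves red.
At row 6, column 6: row 6 has {red,green,yellow,black,white}; column 6 has {red,green,yellow,black,white}; that leaves blue.
At row 1, column 2: row 1 has {red,blue,green,yellow}; column 2 has {red,blue,green,yellow,white}; that leaves black.
At row 1, column 5: row 1 has {red,blue,green,yellow,black}; column 5 has {red,blue,green,yellow,black}; that leaves white.

blue black green red white yellow / white red black blue yellow green / green blue red yellow black white / black yellow blue white green red / red white yellow green blue black / yellow green white black red blue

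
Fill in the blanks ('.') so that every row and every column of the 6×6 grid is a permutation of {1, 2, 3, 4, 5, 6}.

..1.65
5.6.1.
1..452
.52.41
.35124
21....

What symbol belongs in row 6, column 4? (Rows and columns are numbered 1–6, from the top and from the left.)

5

row 2 has {1,5,6}; column 6 has {1,2,4,5} — only 3 is left for (r2,c6).
row 3 has {1,2,4,5}; column 2 has {1,3,5} — only 6 is left for (r3,c2).
row 3 has {1,2,4,5,6}; column 3 has {1,2,5,6} — only 3 is left for (r3,c3).
row 5 has {1,2,3,4,5}; column 1 has {1,2,5} — only 6 is left for (r5,c1).
row 6 has {1,2}; column 3 has {1,2,3,5,6} — only 4 is left for (r6,c3).
row 6 has {1,2,4}; column 5 has {1,2,4,5,6} — only 3 is left for (r6,c5).
row 6 has {1,2,3,4}; column 6 has {1,2,3,4,5} — only 6 is left for (r6,c6).
row 2 has {1,3,5,6}; column 4 has {1,4} — only 2 is left for (r2,c4).
row 4 has {1,2,4,5}; column 1 has {1,2,5,6} — only 3 is left for (r4,c1).
row 4 has {1,2,3,4,5}; column 4 has {1,2,4} — only 6 is left for (r4,c4).
row 6 has {1,2,3,4,6}; column 4 has {1,2,4,6} — only 5 is left for (r6,c4).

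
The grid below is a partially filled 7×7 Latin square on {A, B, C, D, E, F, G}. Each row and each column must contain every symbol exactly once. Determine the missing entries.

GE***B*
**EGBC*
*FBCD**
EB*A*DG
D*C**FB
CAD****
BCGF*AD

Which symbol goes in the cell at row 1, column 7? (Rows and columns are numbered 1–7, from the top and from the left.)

C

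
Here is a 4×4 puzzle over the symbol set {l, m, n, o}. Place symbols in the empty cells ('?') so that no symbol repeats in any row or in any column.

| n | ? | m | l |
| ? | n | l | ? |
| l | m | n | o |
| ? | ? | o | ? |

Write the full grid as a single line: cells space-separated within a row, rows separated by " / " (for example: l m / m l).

n o m l / o n l m / l m n o / m l o n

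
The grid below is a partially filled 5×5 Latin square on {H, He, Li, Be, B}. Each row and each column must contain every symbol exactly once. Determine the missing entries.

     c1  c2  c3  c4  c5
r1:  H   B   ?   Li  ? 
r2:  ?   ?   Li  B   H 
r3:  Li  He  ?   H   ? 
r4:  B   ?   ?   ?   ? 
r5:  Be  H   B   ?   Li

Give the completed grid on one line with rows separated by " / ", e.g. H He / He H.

H B He Li Be / He Be Li B H / Li He Be H B / B Li H Be He / Be H B He Li

(r2,c1) = He
(r2,c2) = Be
(r3,c3) = Be
(r3,c5) = B
(r4,c2) = Li
(r5,c4) = He
(r1,c3) = He
(r1,c5) = Be
(r4,c3) = H
(r4,c4) = Be
(r4,c5) = He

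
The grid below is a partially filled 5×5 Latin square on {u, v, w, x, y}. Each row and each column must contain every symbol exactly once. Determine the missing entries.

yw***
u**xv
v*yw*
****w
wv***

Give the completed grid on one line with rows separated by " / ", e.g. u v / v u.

y w u v x / u y w x v / v x y w u / x u v y w / w v x u y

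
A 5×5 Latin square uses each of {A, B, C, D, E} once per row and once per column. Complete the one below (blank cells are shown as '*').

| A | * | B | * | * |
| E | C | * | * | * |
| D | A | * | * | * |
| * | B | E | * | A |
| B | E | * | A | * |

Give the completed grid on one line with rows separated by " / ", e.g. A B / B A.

row 1 has {A,B}; column 2 has {A,B,C,E} — only D is left for (r1,c2).
row 3 has {A,D}; column 3 has {B,E} — only C is left for (r3,c3).
row 4 has {A,B,E}; column 1 has {A,B,D,E} — only C is left for (r4,c1).
row 4 has {A,B,C,E}; column 4 has {A} — only D is left for (r4,c4).
row 5 has {A,B,E}; column 3 has {B,C,E} — only D is left for (r5,c3).
row 5 has {A,B,D,E}; column 5 has {A} — only C is left for (r5,c5).
row 1 has {A,B,D}; column 5 has {A,C} — only E is left for (r1,c5).
row 2 has {C,E}; column 3 has {B,C,D,E} — only A is left for (r2,c3).
row 2 has {A,C,E}; column 4 has {A,D} — only B is left for (r2,c4).
row 2 has {A,B,C,E}; column 5 has {A,C,E} — only D is left for (r2,c5).
row 3 has {A,C,D}; column 4 has {A,B,D} — only E is left for (r3,c4).
row 3 has {A,C,D,E}; column 5 has {A,C,D,E} — only B is left for (r3,c5).
row 1 has {A,B,D,E}; column 4 has {A,B,D,E} — only C is left for (r1,c4).

A D B C E / E C A B D / D A C E B / C B E D A / B E D A C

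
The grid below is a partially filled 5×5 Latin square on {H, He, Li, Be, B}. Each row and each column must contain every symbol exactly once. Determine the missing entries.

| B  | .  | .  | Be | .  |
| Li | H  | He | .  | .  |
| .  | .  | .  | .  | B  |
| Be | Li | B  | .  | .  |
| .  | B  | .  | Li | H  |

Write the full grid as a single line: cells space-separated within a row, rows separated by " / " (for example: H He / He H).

B He H Be Li / Li H He B Be / H Be Li He B / Be Li B H He / He B Be Li H

(r1,c2): row 1 has {Be,B}; column 2 has {H,Li,B}, so it must be He.
(r1,c5): row 1 has {He,Be,B}; column 5 has {H,B}, so it must be Li.
(r2,c4): row 2 has {H,He,Li}; column 4 has {Li,Be}, so it must be B.
(r2,c5): row 2 has {H,He,Li,B}; column 5 has {H,Li,B}, so it must be Be.
(r3,c2): row 3 has {B}; column 2 has {H,He,Li,B}, so it must be Be.
(r4,c5): row 4 has {Li,Be,B}; column 5 has {H,Li,Be,B}, so it must be He.
(r5,c1): row 5 has {H,Li,B}; column 1 has {Li,Be,B}, so it must be He.
(r5,c3): row 5 has {H,He,Li,B}; column 3 has {He,B}, so it must be Be.
(r1,c3): row 1 has {He,Li,Be,B}; column 3 has {He,Be,B}, so it must be H.
(r3,c1): row 3 has {Be,B}; column 1 has {He,Li,Be,B}, so it must be H.
(r3,c3): row 3 has {H,Be,B}; column 3 has {H,He,Be,B}, so it must be Li.
(r3,c4): row 3 has {H,Li,Be,B}; column 4 has {Li,Be,B}, so it must be He.
(r4,c4): row 4 has {He,Li,Be,B}; column 4 has {He,Li,Be,B}, so it must be H.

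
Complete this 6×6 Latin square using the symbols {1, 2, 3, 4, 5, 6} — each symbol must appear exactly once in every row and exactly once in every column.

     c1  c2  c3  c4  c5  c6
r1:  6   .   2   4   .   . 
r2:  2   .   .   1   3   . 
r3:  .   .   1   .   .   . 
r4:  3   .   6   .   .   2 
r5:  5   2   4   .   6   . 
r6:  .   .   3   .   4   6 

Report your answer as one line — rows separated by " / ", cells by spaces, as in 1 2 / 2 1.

6 1 2 4 5 3 / 2 6 5 1 3 4 / 4 3 1 6 2 5 / 3 4 6 5 1 2 / 5 2 4 3 6 1 / 1 5 3 2 4 6

(r2,c3): row 2 has {1,2,3}; column 3 has {1,2,3,4,6}, so it must be 5.
(r2,c6): row 2 has {1,2,3,5}; column 6 has {2,6}, so it must be 4.
(r3,c1): row 3 has {1}; column 1 has {2,3,5,6}, so it must be 4.
(r4,c4): row 4 has {2,3,6}; column 4 has {1,4}, so it must be 5.
(r4,c5): row 4 has {2,3,5,6}; column 5 has {3,4,6}, so it must be 1.
(r5,c4): row 5 has {2,4,5,6}; column 4 has {1,4,5}, so it must be 3.
(r5,c6): row 5 has {2,3,4,5,6}; column 6 has {2,4,6}, so it must be 1.
(r6,c1): row 6 has {3,4,6}; column 1 has {2,3,4,5,6}, so it must be 1.
(r6,c2): row 6 has {1,3,4,6}; column 2 has {2}, so it must be 5.
(r6,c4): row 6 has {1,3,4,5,6}; column 4 has {1,3,4,5}, so it must be 2.
(r1,c5): row 1 has {2,4,6}; column 5 has {1,3,4,6}, so it must be 5.
(r1,c6): row 1 has {2,4,5,6}; column 6 has {1,2,4,6}, so it must be 3.
(r2,c2): row 2 has {1,2,3,4,5}; column 2 has {2,5}, so it must be 6.
(r3,c2): row 3 has {1,4}; column 2 has {2,5,6}, so it must be 3.
(r3,c4): row 3 has {1,3,4}; column 4 has {1,2,3,4,5}, so it must be 6.
(r3,c5): row 3 has {1,3,4,6}; column 5 has {1,3,4,5,6}, so it must be 2.
(r3,c6): row 3 has {1,2,3,4,6}; column 6 has {1,2,3,4,6}, so it must be 5.
(r4,c2): row 4 has {1,2,3,5,6}; column 2 has {2,3,5,6}, so it must be 4.
(r1,c2): row 1 has {2,3,4,5,6}; column 2 has {2,3,4,5,6}, so it must be 1.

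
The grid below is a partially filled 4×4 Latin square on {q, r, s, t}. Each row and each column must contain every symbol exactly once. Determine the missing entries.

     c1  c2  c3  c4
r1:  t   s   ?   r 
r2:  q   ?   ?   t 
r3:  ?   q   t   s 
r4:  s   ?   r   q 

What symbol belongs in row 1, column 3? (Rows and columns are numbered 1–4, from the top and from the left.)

(r1,c3): row 1 has {r,s,t}; column 3 has {r,t}, so it must be q.

q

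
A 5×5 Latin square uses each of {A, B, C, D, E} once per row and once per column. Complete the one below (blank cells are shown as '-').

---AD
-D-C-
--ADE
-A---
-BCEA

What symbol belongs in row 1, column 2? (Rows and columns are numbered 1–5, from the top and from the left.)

E

row 2 has {C,D}; column 5 has {A,D,E} — only B is left for (r2,c5).
row 3 has {A,D,E}; column 2 has {A,B,D} — only C is left for (r3,c2).
row 4 has {A}; column 4 has {A,C,D,E} — only B is left for (r4,c4).
row 4 has {A,B}; column 5 has {A,B,D,E} — only C is left for (r4,c5).
row 5 has {A,B,C,E}; column 1 is empty so far — only D is left for (r5,c1).
row 1 has {A,D}; column 2 has {A,B,C,D} — only E is left for (r1,c2).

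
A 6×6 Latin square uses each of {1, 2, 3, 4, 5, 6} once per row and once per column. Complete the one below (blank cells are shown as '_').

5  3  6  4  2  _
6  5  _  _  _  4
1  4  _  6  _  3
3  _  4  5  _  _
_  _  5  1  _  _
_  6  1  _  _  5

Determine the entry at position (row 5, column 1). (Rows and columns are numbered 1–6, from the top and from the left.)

4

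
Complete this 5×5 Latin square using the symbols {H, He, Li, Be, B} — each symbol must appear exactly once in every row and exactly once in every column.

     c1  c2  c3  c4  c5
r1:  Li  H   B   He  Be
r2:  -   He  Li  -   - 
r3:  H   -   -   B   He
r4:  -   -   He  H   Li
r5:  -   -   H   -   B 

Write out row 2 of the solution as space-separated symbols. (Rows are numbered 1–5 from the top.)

(r2,c4): row 2 has {He,Li}; column 4 has {H,He,B}, so it must be Be.
(r2,c5): row 2 has {He,Li,Be}; column 5 has {He,Li,Be,B}, so it must be H.
(r3,c3): row 3 has {H,He,B}; column 3 has {H,He,Li,B}, so it must be Be.
(r5,c4): row 5 has {H,B}; column 4 has {H,He,Be,B}, so it must be Li.
(r2,c1): row 2 has {H,He,Li,Be}; column 1 has {H,Li}, so it must be B.

B He Li Be H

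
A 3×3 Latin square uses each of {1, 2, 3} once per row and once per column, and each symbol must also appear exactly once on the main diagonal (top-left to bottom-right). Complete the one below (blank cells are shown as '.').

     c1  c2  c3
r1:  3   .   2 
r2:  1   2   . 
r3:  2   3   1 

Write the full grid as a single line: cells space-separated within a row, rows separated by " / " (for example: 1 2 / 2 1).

(r1,c2) = 1
(r2,c3) = 3

3 1 2 / 1 2 3 / 2 3 1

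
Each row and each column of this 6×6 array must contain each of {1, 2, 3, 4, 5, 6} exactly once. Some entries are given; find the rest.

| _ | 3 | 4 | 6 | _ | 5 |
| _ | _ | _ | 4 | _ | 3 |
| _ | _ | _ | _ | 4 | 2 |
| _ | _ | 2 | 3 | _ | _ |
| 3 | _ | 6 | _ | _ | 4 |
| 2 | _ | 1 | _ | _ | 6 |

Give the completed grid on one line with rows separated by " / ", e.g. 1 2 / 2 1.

1 3 4 6 2 5 / 6 2 5 4 1 3 / 5 6 3 1 4 2 / 4 5 2 3 6 1 / 3 1 6 2 5 4 / 2 4 1 5 3 6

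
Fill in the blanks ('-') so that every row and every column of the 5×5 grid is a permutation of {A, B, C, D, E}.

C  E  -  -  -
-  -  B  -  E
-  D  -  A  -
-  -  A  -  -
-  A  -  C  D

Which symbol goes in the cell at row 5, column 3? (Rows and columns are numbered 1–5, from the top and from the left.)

Cell (r1,c3): row 1 has {C,E}; column 3 has {A,B} → D.
Cell (r1,c4): row 1 has {C,D,E}; column 4 has {A,C} → B.
Cell (r1,c5): row 1 has {B,C,D,E}; column 5 has {D,E} → A.
Cell (r2,c2): row 2 has {B,E}; column 2 has {A,D,E} → C.
Cell (r2,c4): row 2 has {B,C,E}; column 4 has {A,B,C} → D.
Cell (r4,c2): row 4 has {A}; column 2 has {A,C,D,E} → B.
Cell (r4,c4): row 4 has {A,B}; column 4 has {A,B,C,D} → E.
Cell (r4,c5): row 4 has {A,B,E}; column 5 has {A,D,E} → C.
Cell (r5,c3): row 5 has {A,C,D}; column 3 has {A,B,D} → E.

E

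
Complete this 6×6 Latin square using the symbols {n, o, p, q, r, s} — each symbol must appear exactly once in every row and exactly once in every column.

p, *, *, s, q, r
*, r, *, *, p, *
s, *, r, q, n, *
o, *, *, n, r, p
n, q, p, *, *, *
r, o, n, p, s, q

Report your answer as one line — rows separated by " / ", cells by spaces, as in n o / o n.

At row 1, column 2: row 1 has {p,q,r,s}; column 2 has {o,q,r}; that leaves n.
At row 1, column 3: row 1 has {n,p,q,r,s}; column 3 has {n,p,r}; that leaves o.
At row 2, column 1: row 2 has {p,r}; column 1 has {n,o,p,r,s}; that leaves q.
At row 2, column 3: row 2 has {p,q,r}; column 3 has {n,o,p,r}; that leaves s.
At row 2, column 4: row 2 has {p,q,r,s}; column 4 has {n,p,q,s}; that leaves o.
At row 2, column 6: row 2 has {o,p,q,r,s}; column 6 has {p,q,r}; that leaves n.
At row 3, column 2: row 3 has {n,q,r,s}; column 2 has {n,o,q,r}; that leaves p.
At row 3, column 6: row 3 has {n,p,q,r,s}; column 6 has {n,p,q,r}; that leaves o.
At row 4, column 2: row 4 has {n,o,p,r}; column 2 has {n,o,p,q,r}; that leaves s.
At row 4, column 3: row 4 has {n,o,p,r,s}; column 3 has {n,o,p,r,s}; that leaves q.
At row 5, column 4: row 5 has {n,p,q}; column 4 has {n,o,p,q,s}; that leaves r.
At row 5, column 5: row 5 has {n,p,q,r}; column 5 has {n,p,q,r,s}; that leaves o.
At row 5, column 6: row 5 has {n,o,p,q,r}; column 6 has {n,o,p,q,r}; that leaves s.

p n o s q r / q r s o p n / s p r q n o / o s q n r p / n q p r o s / r o n p s q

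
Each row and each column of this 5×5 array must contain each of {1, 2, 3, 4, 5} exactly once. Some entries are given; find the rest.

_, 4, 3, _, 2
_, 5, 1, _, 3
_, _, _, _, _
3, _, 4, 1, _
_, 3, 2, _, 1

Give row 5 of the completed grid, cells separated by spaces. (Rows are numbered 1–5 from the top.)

5 3 2 4 1

(r1,c4) = 5
(r3,c3) = 5
(r3,c5) = 4
(r4,c2) = 2
(r4,c5) = 5
(r5,c4) = 4
(r1,c1) = 1
(r2,c4) = 2
(r3,c1) = 2
(r3,c2) = 1
(r3,c4) = 3
(r5,c1) = 5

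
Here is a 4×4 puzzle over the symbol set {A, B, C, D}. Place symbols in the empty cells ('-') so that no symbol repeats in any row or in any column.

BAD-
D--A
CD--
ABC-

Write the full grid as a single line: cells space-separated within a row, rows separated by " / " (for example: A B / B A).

B A D C / D C B A / C D A B / A B C D

row 1 has {A,B,D}; column 4 has {A} — only C is left for (r1,c4).
row 2 has {A,D}; column 2 has {A,B,D} — only C is left for (r2,c2).
row 2 has {A,C,D}; column 3 has {C,D} — only B is left for (r2,c3).
row 3 has {C,D}; column 3 has {B,C,D} — only A is left for (r3,c3).
row 3 has {A,C,D}; column 4 has {A,C} — only B is left for (r3,c4).
row 4 has {A,B,C}; column 4 has {A,B,C} — only D is left for (r4,c4).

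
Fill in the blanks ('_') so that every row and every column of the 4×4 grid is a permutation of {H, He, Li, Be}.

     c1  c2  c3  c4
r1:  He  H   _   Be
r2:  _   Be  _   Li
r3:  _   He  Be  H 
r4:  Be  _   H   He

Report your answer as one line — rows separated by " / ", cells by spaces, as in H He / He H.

He H Li Be / H Be He Li / Li He Be H / Be Li H He

(r1,c3): row 1 has {H,He,Be}; column 3 has {H,Be}, so it must be Li.
(r2,c1): row 2 has {Li,Be}; column 1 has {He,Be}, so it must be H.
(r2,c3): row 2 has {H,Li,Be}; column 3 has {H,Li,Be}, so it must be He.
(r3,c1): row 3 has {H,He,Be}; column 1 has {H,He,Be}, so it must be Li.
(r4,c2): row 4 has {H,He,Be}; column 2 has {H,He,Be}, so it must be Li.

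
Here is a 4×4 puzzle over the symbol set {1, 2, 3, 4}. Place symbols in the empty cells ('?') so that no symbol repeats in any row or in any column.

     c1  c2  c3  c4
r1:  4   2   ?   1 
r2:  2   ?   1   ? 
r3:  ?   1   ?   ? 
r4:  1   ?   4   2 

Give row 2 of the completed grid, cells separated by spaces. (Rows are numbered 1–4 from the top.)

2 4 1 3

(r1,c3) = 3
(r3,c1) = 3
(r3,c3) = 2
(r3,c4) = 4
(r4,c2) = 3
(r2,c2) = 4
(r2,c4) = 3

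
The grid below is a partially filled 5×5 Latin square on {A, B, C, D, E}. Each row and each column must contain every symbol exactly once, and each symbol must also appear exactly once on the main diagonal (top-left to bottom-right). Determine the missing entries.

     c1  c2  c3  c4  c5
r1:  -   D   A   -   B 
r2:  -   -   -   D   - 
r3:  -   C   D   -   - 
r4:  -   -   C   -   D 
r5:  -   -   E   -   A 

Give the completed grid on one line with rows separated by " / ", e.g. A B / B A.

(r2,c3): row 2 has {D}; column 3 has {A,C,D,E}, so it must be B.
(r3,c5): row 3 has {C,D}; column 5 has {A,B,D}, so it must be E.
(r5,c2): row 5 has {A,E}; column 2 has {C,D}, so it must be B.
(r5,c4): row 5 has {A,B,E}; column 4 has {D}, so it must be C.
(r1,c4): row 1 has {A,B,D}; column 4 has {C,D}, so it must be E.
(r2,c2): row 2 has {B,D}; column 2 has {B,C,D}; the diagonal has {A,D}, so it must be E.
(r2,c5): row 2 has {B,D,E}; column 5 has {A,B,D,E}, so it must be C.
(r4,c2): row 4 has {C,D}; column 2 has {B,C,D,E}, so it must be A.
(r4,c4): row 4 has {A,C,D}; column 4 has {C,D,E}; the diagonal has {A,D,E}, so it must be B.
(r5,c1): row 5 has {A,B,C,E}; column 1 is empty so far, so it must be D.
(r1,c1): row 1 has {A,B,D,E}; column 1 has {D}; the diagonal has {A,B,D,E}, so it must be C.
(r2,c1): row 2 has {B,C,D,E}; column 1 has {C,D}, so it must be A.
(r3,c1): row 3 has {C,D,E}; column 1 has {A,C,D}, so it must be B.
(r3,c4): row 3 has {B,C,D,E}; column 4 has {B,C,D,E}, so it must be A.
(r4,c1): row 4 has {A,B,C,D}; column 1 has {A,B,C,D}, so it must be E.

C D A E B / A E B D C / B C D A E / E A C B D / D B E C A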